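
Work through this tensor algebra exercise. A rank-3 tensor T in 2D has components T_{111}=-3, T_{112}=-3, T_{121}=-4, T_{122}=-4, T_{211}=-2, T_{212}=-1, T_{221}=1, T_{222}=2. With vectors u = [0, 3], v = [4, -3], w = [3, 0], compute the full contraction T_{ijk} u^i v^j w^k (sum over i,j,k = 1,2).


S = sum over i,j,k of T_{ijk} u_i v_j w_k. Expanding all 8 terms:
T_{111}*u_1*v_1*w_1 = -3*0*4*3 = 0  (running total: 0)
T_{112}*u_1*v_1*w_2 = -3*0*4*0 = 0  (running total: 0)
T_{121}*u_1*v_2*w_1 = -4*0*-3*3 = 0  (running total: 0)
T_{122}*u_1*v_2*w_2 = -4*0*-3*0 = 0  (running total: 0)
T_{211}*u_2*v_1*w_1 = -2*3*4*3 = -72  (running total: -72)
T_{212}*u_2*v_1*w_2 = -1*3*4*0 = 0  (running total: -72)
T_{221}*u_2*v_2*w_1 = 1*3*-3*3 = -27  (running total: -99)
T_{222}*u_2*v_2*w_2 = 2*3*-3*0 = 0  (running total: -99)
S = -99

-99


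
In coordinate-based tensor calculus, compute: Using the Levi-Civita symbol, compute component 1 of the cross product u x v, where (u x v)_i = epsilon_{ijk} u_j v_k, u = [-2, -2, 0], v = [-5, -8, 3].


(u x v)_1 = sum_{j,k} epsilon_{1jk} u_j v_k. Only permutations of (1,2,3) contribute; the two non-zero terms are:
eps_{123} u_2 v_3 = 1 * -2 * 3 = -6
eps_{132} u_3 v_2 = -1 * 0 * -8 = 0
(u x v)_1 = -6

-6


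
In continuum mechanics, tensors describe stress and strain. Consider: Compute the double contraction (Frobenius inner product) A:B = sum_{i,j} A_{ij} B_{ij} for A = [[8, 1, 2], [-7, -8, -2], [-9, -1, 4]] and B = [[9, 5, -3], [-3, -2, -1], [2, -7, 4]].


A:B = sum over all i,j of A_{ij} * B_{ij}.
Row 1: 8*9=72, 1*5=5, 2*-3=-6 => row sum = 71
Row 2: -7*-3=21, -8*-2=16, -2*-1=2 => row sum = 39
Row 3: -9*2=-18, -1*-7=7, 4*4=16 => row sum = 5
Total = 71 + 39 + 5 = 115

115


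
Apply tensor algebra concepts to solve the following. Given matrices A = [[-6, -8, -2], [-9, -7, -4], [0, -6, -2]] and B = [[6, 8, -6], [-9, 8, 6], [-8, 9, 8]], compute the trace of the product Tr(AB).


Tr(AB) = sum_i (AB)_{ii} where (AB)_{ii} = sum_k A_{ik} B_{ki}.
(AB)_{11} = -6*6 + -8*-9 + -2*-8 = 52
(AB)_{22} = -9*8 + -7*8 + -4*9 = -164
(AB)_{33} = 0*-6 + -6*6 + -2*8 = -52
Tr(AB) = 52 + -164 + -52 = -164

-164


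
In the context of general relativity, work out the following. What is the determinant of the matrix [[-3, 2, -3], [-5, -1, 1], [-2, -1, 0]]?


Expanding along the first row, det(A) = a11*M_11 - a12*M_12 + a13*M_13, where M_1j is the (1,j) minor.
Minor M_11 = -1*0 - 1*-1 = 1
Minor M_12 = -5*0 - 1*-2 = 2
Minor M_13 = -5*-1 - -1*-2 = 3
det = -3*(1) - 2*(2) + -3*(3)
    = -3 - 4 + -9
    = -16

-16


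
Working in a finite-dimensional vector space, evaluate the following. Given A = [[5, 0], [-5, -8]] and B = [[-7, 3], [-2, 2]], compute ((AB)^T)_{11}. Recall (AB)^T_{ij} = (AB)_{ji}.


(AB)^T_{ij} = (AB)_{ji} = sum_k A_{jk} B_{ki}.
For i=1, j=1 we need (AB)_{11}:
A_{11} * B_{11} = 5 * -7 = -35
A_{12} * B_{21} = 0 * -2 = 0
Sum = -35 + 0 = -35

-35


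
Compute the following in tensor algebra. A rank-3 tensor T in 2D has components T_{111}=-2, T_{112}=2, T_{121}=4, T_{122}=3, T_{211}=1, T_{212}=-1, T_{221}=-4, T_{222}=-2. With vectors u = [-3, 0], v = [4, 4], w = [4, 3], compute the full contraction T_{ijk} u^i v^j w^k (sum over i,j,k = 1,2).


S = sum over i,j,k of T_{ijk} u_i v_j w_k. Expanding all 8 terms:
T_{111}*u_1*v_1*w_1 = -2*-3*4*4 = 96  (running total: 96)
T_{112}*u_1*v_1*w_2 = 2*-3*4*3 = -72  (running total: 24)
T_{121}*u_1*v_2*w_1 = 4*-3*4*4 = -192  (running total: -168)
T_{122}*u_1*v_2*w_2 = 3*-3*4*3 = -108  (running total: -276)
T_{211}*u_2*v_1*w_1 = 1*0*4*4 = 0  (running total: -276)
T_{212}*u_2*v_1*w_2 = -1*0*4*3 = 0  (running total: -276)
T_{221}*u_2*v_2*w_1 = -4*0*4*4 = 0  (running total: -276)
T_{222}*u_2*v_2*w_2 = -2*0*4*3 = 0  (running total: -276)
S = -276

-276


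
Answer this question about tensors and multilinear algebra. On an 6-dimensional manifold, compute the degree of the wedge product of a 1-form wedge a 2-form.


The degree of a wedge product is the sum of the degrees of the individual forms.
Degrees: 1, 2
Total degree = 1 + 2 = 3

3


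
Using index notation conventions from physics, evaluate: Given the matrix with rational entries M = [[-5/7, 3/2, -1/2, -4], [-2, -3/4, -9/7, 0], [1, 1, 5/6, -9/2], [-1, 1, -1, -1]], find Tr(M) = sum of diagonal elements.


The trace is the sum of diagonal entries.
Diagonal: M[1,1] = -5/7, M[2,2] = -3/4, M[3,3] = 5/6, M[4,4] = -1
Tr(M) = -5/7 + -3/4 + 5/6 + -1
Computing step by step:
After adding M[1,1]: -5/7
After adding M[2,2]: -41/28
After adding M[3,3]: -53/84
After adding M[4,4]: -137/84
Tr(M) = -137/84

-137/84


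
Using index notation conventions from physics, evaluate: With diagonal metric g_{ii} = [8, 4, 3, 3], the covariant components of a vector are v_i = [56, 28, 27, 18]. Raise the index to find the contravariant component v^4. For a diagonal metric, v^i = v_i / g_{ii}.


To raise an index with a diagonal metric: v^i = v_i / g_{ii}.
For index 4: v_4 = 18, g_{44} = 3
v^4 = 18 / 3 = 6

6


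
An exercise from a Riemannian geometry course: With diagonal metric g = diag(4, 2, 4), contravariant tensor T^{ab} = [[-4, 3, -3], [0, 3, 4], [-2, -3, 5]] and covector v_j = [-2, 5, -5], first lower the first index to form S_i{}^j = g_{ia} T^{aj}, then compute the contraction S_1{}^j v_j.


Step 1: lower the first index. For a diagonal metric, g_{ia} T^{aj} = g_{ii} T^{ij} (no sum on i).
g_{11} = 4
S_1{}^1 = 4 * T^{11} = 4 * -4 = -16
S_1{}^2 = 4 * T^{12} = 4 * 3 = 12
S_1{}^3 = 4 * T^{13} = 4 * -3 = -12
Step 2: contract S_1{}^j with v_j.
S_1{}^1 * v_1 = -16 * -2 = 32
S_1{}^2 * v_2 = 12 * 5 = 60
S_1{}^3 * v_3 = -12 * -5 = 60
Result = 32 + 60 + 60 = 152

152


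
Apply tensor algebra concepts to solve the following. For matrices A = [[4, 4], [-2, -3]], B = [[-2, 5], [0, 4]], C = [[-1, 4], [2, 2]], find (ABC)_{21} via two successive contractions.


(ABC)_{21} = sum_m (AB)_{2m} C_{m1}. First compute row 2 of AB.
(AB)_{21} = -2*-2 + -3*0 = 4
(AB)_{22} = -2*5 + -3*4 = -22
Now contract with column 1 of C:
(AB)_{21} * C_{11} = 4 * -1 = -4
(AB)_{22} * C_{21} = -22 * 2 = -44
(ABC)_{21} = -4 + -44 = -48

-48


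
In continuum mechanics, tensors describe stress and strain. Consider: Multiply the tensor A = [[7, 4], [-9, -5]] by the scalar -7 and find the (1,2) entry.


Scalar multiplication: (cA)_{ij} = c * A_{ij}.
c = -7
A_{12} = 4
(cA)_{12} = -7 * 4 = -28

-28


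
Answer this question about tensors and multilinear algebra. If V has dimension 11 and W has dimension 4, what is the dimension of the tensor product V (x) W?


The dimension of a tensor product is the product of dimensions.
dim(V) = 11, dim(W) = 4
dim(V (x) W) = 11 * 4 = 44

44


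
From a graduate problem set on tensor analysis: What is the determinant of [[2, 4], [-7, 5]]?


For a 2x2 matrix [[a, b], [c, d]], det = a*d - b*c.
a = 2, b = 4, c = -7, d = 5
a*d = 2 * 5 = 10
b*c = 4 * -7 = -28
det = 10 - -28 = 38

38


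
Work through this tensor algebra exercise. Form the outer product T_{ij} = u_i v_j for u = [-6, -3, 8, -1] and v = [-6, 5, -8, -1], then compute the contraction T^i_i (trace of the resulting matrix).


The outer product gives T_{ij} = u_i v_j.
The trace (contraction) is Tr(T) = sum_i T_{ii} = sum_i u_i v_i.
Diagonal entries:
T_{11} = u_1 * v_1 = -6 * -6 = 36
T_{22} = u_2 * v_2 = -3 * 5 = -15
T_{33} = u_3 * v_3 = 8 * -8 = -64
T_{44} = u_4 * v_4 = -1 * -1 = 1
Tr(T) = 36 + -15 + -64 + 1 = -42

-42


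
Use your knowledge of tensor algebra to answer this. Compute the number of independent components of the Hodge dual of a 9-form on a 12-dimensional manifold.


The Hodge dual of a p-form on an n-dimensional manifold is an (n-p)-form.
n = 12, p = 9, so dual degree = 12 - 9 = 3
The number of components is C(n, n-p) = C(12, 3) = 220

220


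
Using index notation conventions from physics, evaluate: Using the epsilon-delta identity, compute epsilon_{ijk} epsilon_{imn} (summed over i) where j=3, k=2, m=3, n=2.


Using the identity: epsilon_{ijk} epsilon_{imn} = delta_{jm} delta_{kn} - delta_{jn} delta_{km}.
delta_{33} = 1
delta_{22} = 1
delta_{32} = 0
delta_{23} = 0
Result = 1 * 1 - 0 * 0 = 1 - 0 = 1

1


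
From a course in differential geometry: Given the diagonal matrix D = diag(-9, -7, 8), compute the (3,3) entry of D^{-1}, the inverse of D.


For a diagonal matrix, the inverse has entries (D^{-1})_{ii} = 1/d_{ii}.
The diagonal entries are: d_{11} = -9, d_{22} = -7, d_{33} = 8
We need (D^{-1})_{33} = 1/d_{33} = 1/8 = 1/8

1/8


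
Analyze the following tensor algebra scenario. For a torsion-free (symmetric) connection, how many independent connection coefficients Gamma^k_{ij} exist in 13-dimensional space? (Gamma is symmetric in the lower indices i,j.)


Christoffel symbols Gamma^k_{ij} are symmetric in i,j, so there are d * d(d+1)/2 independent symbols.
d = 13
d(d+1)/2 = 13 * 14 / 2 = 91
Total = 13 * 91 = 1183

1183


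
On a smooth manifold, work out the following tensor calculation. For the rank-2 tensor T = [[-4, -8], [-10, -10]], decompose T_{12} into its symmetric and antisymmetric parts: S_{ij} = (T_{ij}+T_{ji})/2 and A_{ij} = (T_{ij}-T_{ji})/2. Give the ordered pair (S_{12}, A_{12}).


T_{12} = -8
T_{21} = -10
S_{12} = (-8 + -10)/2 = -18/2 = -9
A_{12} = (-8 - -10)/2 = 2/2 = 1
Check: S + A = -9 + 1 = -8 = T_{12}.

(-9, 1)


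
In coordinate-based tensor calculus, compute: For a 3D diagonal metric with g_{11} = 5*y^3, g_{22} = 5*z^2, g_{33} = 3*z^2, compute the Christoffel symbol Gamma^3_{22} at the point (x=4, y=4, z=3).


For a diagonal metric, Gamma^k_{ij} = (1/2) g^{kk} (dg_{ik}/dx_j + dg_{jk}/dx_i - dg_{ij}/dx_k).
The metric is diagonal, so g_{ab} = 0 for a != b.
At the given point: g_{11} = 320, g_{22} = 45, g_{33} = 27
g^{33} = 1/27
dg_{23}/dx_2 = 0 (off-diagonal)
dg_{23}/dx_2 = 0 (off-diagonal)
dg_{22}/dx_3 = dg_{22}/dx_3 = 30
Numerator = 0 + 0 - 30 = -30
Gamma^3_{22} = -30 / (2 * 27) = -5/9

-5/9


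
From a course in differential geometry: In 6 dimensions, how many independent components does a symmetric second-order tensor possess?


A symmetric rank-2 tensor in d dimensions has d(d+1)/2 independent components.
d = 6
d(d+1)/2 = 6 * 7 / 2 = 42 / 2 = 21

21


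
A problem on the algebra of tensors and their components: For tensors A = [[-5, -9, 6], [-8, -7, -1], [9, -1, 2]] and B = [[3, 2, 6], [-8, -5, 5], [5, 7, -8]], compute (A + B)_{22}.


Tensor addition is component-wise: (A + B)_{ij} = A_{ij} + B_{ij}.
A_{22} = -7
B_{22} = -5
(A + B)_{22} = -7 + -5 = -12

-12


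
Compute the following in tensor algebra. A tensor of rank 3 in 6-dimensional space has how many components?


The number of components of a rank-r tensor in d dimensions is d^r.
Here d = 6 and r = 3.
6^3 = 216

216


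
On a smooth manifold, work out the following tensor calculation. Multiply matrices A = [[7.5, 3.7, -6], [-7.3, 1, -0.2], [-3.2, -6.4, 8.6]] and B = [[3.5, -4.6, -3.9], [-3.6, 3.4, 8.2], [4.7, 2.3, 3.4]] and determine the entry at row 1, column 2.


(AB)_{ij} = sum_k A_{ik} B_{kj}.
For i=1, j=2:
A_{11} * B_{12} = 7.5 * -4.6 = -34.5
A_{12} * B_{22} = 3.7 * 3.4 = 12.58
A_{13} * B_{32} = -6 * 2.3 = -13.8
Sum = -34.5 + 12.58 + -13.8 = -35.72

-35.72


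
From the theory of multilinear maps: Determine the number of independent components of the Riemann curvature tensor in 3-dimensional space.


The Riemann tensor in d dimensions has d^2(d^2 - 1)/12 independent components.
d = 3, so d^2 = 9
d^2 - 1 = 8
d^2(d^2 - 1) = 9 * 8 = 72
Divide by 12: 72 / 12 = 6

6


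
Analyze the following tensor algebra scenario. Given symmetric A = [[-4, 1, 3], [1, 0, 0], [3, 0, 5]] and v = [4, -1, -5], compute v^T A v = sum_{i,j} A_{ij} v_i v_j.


First compute Av:
(Av)_1 = -4*4 + 1*-1 + 3*-5 = -32
(Av)_2 = 1*4 + 0*-1 + 0*-5 = 4
(Av)_3 = 3*4 + 0*-1 + 5*-5 = -13
Av = [-32, 4, -13]
Then v^T (Av) = 4*-32 + -1*4 + -5*-13
= -128 + -4 + 65 = -67

-67


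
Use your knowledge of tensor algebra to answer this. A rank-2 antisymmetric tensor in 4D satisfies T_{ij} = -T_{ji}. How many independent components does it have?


An antisymmetric rank-2 tensor satisfies A_{ij} = -A_{ji}, so diagonal entries are zero.
The independent components are the upper-triangular entries: C(n, 2) = n(n-1)/2.
n = 4
C(4, 2) = 4 * 3 / 2 = 12 / 2 = 6

6


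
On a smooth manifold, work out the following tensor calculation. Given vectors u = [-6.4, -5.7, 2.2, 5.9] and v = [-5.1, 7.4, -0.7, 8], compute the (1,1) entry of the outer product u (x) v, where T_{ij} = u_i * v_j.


The outer product entry T_{ij} = u_i * v_j.
We need i=1, j=1.
u_1 = -6.4, v_1 = -5.1
T_{1,1} = -6.4 * -5.1 = 32.64

32.64


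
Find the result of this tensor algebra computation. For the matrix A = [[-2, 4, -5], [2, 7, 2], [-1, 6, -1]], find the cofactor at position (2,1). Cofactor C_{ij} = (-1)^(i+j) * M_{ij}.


To find cofactor C_{21}, delete row 2 and column 1.
The resulting 2x2 submatrix is: [[4, -5], [6, -1]]
Minor M_{21} = 4*-1 - -5*6
  = -4 - -30 = 26
Sign = (-1)^(2+1) = (-1)^3 = -1
Cofactor C_{21} = -1 * 26 = -26

-26


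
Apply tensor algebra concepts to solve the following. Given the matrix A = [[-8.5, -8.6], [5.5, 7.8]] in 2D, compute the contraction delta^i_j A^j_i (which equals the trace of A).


The contraction (trace) of a rank-2 tensor is the sum of its diagonal elements.
Diagonal entries: A[1,1] = -8.5, A[2,2] = 7.8
Tr(A) = -8.5 + 7.8 = -0.7

-0.7


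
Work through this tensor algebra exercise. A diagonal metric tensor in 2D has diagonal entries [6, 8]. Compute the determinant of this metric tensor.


For a diagonal metric, the determinant is the product of diagonal entries.
Diagonal entries: 6, 8
det(g) = 6 * 8 = 48

48


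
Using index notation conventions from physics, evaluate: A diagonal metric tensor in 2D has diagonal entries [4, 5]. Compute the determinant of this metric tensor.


For a diagonal metric, the determinant is the product of diagonal entries.
Diagonal entries: 4, 5
det(g) = 4 * 5 = 20

20


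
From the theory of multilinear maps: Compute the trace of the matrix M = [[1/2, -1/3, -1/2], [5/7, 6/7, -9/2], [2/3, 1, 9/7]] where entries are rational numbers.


The trace is the sum of diagonal entries.
Diagonal: M[1,1] = 1/2, M[2,2] = 6/7, M[3,3] = 9/7
Tr(M) = 1/2 + 6/7 + 9/7
Computing step by step:
After adding M[1,1]: 1/2
After adding M[2,2]: 19/14
After adding M[3,3]: 37/14
Tr(M) = 37/14

37/14


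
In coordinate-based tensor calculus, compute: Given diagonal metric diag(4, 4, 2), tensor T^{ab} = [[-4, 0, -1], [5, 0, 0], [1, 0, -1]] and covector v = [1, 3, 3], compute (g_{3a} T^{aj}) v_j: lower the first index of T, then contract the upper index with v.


Step 1: lower the first index. For a diagonal metric, g_{ia} T^{aj} = g_{ii} T^{ij} (no sum on i).
g_{33} = 2
S_3{}^1 = 2 * T^{31} = 2 * 1 = 2
S_3{}^2 = 2 * T^{32} = 2 * 0 = 0
S_3{}^3 = 2 * T^{33} = 2 * -1 = -2
Step 2: contract S_3{}^j with v_j.
S_3{}^1 * v_1 = 2 * 1 = 2
S_3{}^2 * v_2 = 0 * 3 = 0
S_3{}^3 * v_3 = -2 * 3 = -6
Result = 2 + 0 + -6 = -4

-4


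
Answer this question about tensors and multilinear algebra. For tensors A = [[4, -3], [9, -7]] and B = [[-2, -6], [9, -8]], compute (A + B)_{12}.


Tensor addition is component-wise: (A + B)_{ij} = A_{ij} + B_{ij}.
A_{12} = -3
B_{12} = -6
(A + B)_{12} = -3 + -6 = -9

-9


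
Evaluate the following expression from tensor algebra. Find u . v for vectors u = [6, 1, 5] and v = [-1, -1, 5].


The inner product u . v = sum of u_i * v_i.
Term-by-term: 6 * -1, 1 * -1, 5 * 5
Products: -6, -1, 25
Sum = -6 + -1 + 25 = 18

18


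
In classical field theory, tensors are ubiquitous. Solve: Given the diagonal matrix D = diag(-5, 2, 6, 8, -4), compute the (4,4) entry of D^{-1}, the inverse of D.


For a diagonal matrix, the inverse has entries (D^{-1})_{ii} = 1/d_{ii}.
The diagonal entries are: d_{11} = -5, d_{22} = 2, d_{33} = 6, d_{44} = 8, d_{55} = -4
We need (D^{-1})_{44} = 1/d_{44} = 1/8 = 1/8

1/8


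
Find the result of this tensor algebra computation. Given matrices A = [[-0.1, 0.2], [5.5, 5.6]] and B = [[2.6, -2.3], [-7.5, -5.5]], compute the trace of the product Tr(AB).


Tr(AB) = sum_i (AB)_{ii} where (AB)_{ii} = sum_k A_{ik} B_{ki}.
(AB)_{11} = -0.1*2.6 + 0.2*-7.5 = -1.76
(AB)_{22} = 5.5*-2.3 + 5.6*-5.5 = -43.45
Tr(AB) = -1.76 + -43.45 = -45.21

-45.21


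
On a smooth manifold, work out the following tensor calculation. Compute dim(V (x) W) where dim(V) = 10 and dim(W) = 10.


The dimension of a tensor product is the product of dimensions.
dim(V) = 10, dim(W) = 10
dim(V (x) W) = 10 * 10 = 100

100


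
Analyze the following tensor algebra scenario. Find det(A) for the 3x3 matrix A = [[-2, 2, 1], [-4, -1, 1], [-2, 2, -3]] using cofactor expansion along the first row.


Expanding along the first row, det(A) = a11*M_11 - a12*M_12 + a13*M_13, where M_1j is the (1,j) minor.
Minor M_11 = -1*-3 - 1*2 = 1
Minor M_12 = -4*-3 - 1*-2 = 14
Minor M_13 = -4*2 - -1*-2 = -10
det = -2*(1) - 2*(14) + 1*(-10)
    = -2 - 28 + -10
    = -40

-40


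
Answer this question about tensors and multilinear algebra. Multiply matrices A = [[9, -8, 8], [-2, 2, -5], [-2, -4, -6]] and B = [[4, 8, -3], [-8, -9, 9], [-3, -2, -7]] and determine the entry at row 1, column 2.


(AB)_{ij} = sum_k A_{ik} B_{kj}.
For i=1, j=2:
A_{11} * B_{12} = 9 * 8 = 72
A_{12} * B_{22} = -8 * -9 = 72
A_{13} * B_{32} = 8 * -2 = -16
Sum = 72 + 72 + -16 = 128

128


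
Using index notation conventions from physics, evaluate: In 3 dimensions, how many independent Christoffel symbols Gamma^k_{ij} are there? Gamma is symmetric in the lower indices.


Christoffel symbols Gamma^k_{ij} are symmetric in i,j, so there are d * d(d+1)/2 independent symbols.
d = 3
d(d+1)/2 = 3 * 4 / 2 = 6
Total = 3 * 6 = 18

18


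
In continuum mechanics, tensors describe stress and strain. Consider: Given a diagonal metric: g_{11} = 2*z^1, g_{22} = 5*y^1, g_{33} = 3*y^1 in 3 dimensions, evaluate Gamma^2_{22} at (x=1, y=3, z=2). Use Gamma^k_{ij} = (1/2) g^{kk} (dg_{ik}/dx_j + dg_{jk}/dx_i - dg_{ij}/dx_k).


For a diagonal metric, Gamma^k_{ij} = (1/2) g^{kk} (dg_{ik}/dx_j + dg_{jk}/dx_i - dg_{ij}/dx_k).
The metric is diagonal, so g_{ab} = 0 for a != b.
At the given point: g_{11} = 4, g_{22} = 15, g_{33} = 9
g^{22} = 1/15
dg_{22}/dx_2 = dg_{22}/dx_2 = 5
dg_{22}/dx_2 = dg_{22}/dx_2 = 5
dg_{22}/dx_2 = dg_{22}/dx_2 = 5
Numerator = 5 + 5 - 5 = 5
Gamma^2_{22} = 5 / (2 * 15) = 1/6

1/6


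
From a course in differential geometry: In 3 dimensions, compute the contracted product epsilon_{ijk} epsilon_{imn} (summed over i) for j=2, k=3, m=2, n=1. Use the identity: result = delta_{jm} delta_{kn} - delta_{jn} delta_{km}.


Using the identity: epsilon_{ijk} epsilon_{imn} = delta_{jm} delta_{kn} - delta_{jn} delta_{km}.
delta_{22} = 1
delta_{31} = 0
delta_{21} = 0
delta_{32} = 0
Result = 1 * 0 - 0 * 0 = 0 - 0 = 0

0


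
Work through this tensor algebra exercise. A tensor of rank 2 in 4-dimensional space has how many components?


The number of components of a rank-r tensor in d dimensions is d^r.
Here d = 4 and r = 2.
4^2 = 16

16


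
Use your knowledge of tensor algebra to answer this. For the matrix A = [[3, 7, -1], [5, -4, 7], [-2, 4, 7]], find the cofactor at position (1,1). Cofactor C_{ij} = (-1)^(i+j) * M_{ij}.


To find cofactor C_{11}, delete row 1 and column 1.
The resulting 2x2 submatrix is: [[-4, 7], [4, 7]]
Minor M_{11} = -4*7 - 7*4
  = -28 - 28 = -56
Sign = (-1)^(1+1) = (-1)^2 = 1
Cofactor C_{11} = 1 * -56 = -56

-56


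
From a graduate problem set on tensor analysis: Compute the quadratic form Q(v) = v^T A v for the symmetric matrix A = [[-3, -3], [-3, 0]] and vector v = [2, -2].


First compute Av:
(Av)_1 = -3*2 + -3*-2 = 0
(Av)_2 = -3*2 + 0*-2 = -6
Av = [0, -6]
Then v^T (Av) = 2*0 + -2*-6
= 0 + 12 = 12

12


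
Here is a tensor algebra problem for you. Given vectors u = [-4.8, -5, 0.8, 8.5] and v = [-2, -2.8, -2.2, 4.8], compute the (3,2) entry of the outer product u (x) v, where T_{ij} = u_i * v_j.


The outer product entry T_{ij} = u_i * v_j.
We need i=3, j=2.
u_3 = 0.8, v_2 = -2.8
T_{3,2} = 0.8 * -2.8 = -2.24

-2.24


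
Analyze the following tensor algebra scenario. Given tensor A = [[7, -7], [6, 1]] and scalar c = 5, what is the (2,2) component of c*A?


Scalar multiplication: (cA)_{ij} = c * A_{ij}.
c = 5
A_{22} = 1
(cA)_{22} = 5 * 1 = 5

5


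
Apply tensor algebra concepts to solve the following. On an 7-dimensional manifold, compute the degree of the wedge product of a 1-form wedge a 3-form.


The degree of a wedge product is the sum of the degrees of the individual forms.
Degrees: 1, 3
Total degree = 1 + 3 = 4

4


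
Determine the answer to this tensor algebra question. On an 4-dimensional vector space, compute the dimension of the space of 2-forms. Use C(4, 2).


The dimension of the space of p-forms on an n-dimensional space is C(n, p).
n = 4, p = 2
C(4, 2) = 4! / (2! * 2!) = 6

6


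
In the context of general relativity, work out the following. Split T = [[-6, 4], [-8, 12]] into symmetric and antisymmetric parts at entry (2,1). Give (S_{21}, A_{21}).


T_{21} = -8
T_{12} = 4
S_{21} = (-8 + 4)/2 = -4/2 = -2
A_{21} = (-8 - 4)/2 = -12/2 = -6
Check: S + A = -2 + -6 = -8 = T_{21}.

(-2, -6)


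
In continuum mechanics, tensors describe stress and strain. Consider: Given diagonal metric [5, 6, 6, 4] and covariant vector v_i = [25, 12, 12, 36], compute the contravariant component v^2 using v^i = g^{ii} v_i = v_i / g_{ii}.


To raise an index with a diagonal metric: v^i = v_i / g_{ii}.
For index 2: v_2 = 12, g_{22} = 6
v^2 = 12 / 6 = 2

2


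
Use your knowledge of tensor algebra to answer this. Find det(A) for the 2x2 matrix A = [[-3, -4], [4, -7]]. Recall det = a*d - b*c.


For a 2x2 matrix [[a, b], [c, d]], det = a*d - b*c.
a = -3, b = -4, c = 4, d = -7
a*d = -3 * -7 = 21
b*c = -4 * 4 = -16
det = 21 - -16 = 37

37


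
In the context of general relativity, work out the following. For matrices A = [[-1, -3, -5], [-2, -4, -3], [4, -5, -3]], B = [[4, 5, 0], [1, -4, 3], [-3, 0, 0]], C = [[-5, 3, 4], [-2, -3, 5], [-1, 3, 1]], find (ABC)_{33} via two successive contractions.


(ABC)_{33} = sum_m (AB)_{3m} C_{m3}. First compute row 3 of AB.
(AB)_{31} = 4*4 + -5*1 + -3*-3 = 20
(AB)_{32} = 4*5 + -5*-4 + -3*0 = 40
(AB)_{33} = 4*0 + -5*3 + -3*0 = -15
Now contract with column 3 of C:
(AB)_{31} * C_{13} = 20 * 4 = 80
(AB)_{32} * C_{23} = 40 * 5 = 200
(AB)_{33} * C_{33} = -15 * 1 = -15
(ABC)_{33} = 80 + 200 + -15 = 265

265


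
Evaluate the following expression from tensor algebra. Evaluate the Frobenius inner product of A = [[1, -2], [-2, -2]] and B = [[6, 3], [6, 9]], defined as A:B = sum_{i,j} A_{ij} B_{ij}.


A:B = sum over all i,j of A_{ij} * B_{ij}.
Row 1: 1*6=6, -2*3=-6 => row sum = 0
Row 2: -2*6=-12, -2*9=-18 => row sum = -30
Total = 0 + -30 = -30

-30


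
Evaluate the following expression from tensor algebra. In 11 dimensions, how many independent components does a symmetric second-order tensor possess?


A symmetric rank-2 tensor in d dimensions has d(d+1)/2 independent components.
d = 11
d(d+1)/2 = 11 * 12 / 2 = 132 / 2 = 66

66


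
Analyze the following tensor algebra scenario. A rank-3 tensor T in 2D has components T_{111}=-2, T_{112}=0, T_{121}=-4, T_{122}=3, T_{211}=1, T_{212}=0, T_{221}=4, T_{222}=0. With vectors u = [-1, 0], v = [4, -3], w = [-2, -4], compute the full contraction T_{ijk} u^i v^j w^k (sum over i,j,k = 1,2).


S = sum over i,j,k of T_{ijk} u_i v_j w_k. Expanding all 8 terms:
T_{111}*u_1*v_1*w_1 = -2*-1*4*-2 = -16  (running total: -16)
T_{112}*u_1*v_1*w_2 = 0*-1*4*-4 = 0  (running total: -16)
T_{121}*u_1*v_2*w_1 = -4*-1*-3*-2 = 24  (running total: 8)
T_{122}*u_1*v_2*w_2 = 3*-1*-3*-4 = -36  (running total: -28)
T_{211}*u_2*v_1*w_1 = 1*0*4*-2 = 0  (running total: -28)
T_{212}*u_2*v_1*w_2 = 0*0*4*-4 = 0  (running total: -28)
T_{221}*u_2*v_2*w_1 = 4*0*-3*-2 = 0  (running total: -28)
T_{222}*u_2*v_2*w_2 = 0*0*-3*-4 = 0  (running total: -28)
S = -28

-28


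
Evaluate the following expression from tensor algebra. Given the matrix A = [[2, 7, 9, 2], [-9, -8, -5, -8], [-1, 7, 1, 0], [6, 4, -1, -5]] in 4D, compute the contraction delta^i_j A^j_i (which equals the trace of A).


The contraction (trace) of a rank-2 tensor is the sum of its diagonal elements.
Diagonal entries: A[1,1] = 2, A[2,2] = -8, A[3,3] = 1, A[4,4] = -5
Tr(A) = 2 + -8 + 1 + -5 = -10

-10


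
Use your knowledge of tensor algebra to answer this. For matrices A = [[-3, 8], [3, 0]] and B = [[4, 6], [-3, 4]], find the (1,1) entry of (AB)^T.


(AB)^T_{ij} = (AB)_{ji} = sum_k A_{jk} B_{ki}.
For i=1, j=1 we need (AB)_{11}:
A_{11} * B_{11} = -3 * 4 = -12
A_{12} * B_{21} = 8 * -3 = -24
Sum = -12 + -24 = -36

-36


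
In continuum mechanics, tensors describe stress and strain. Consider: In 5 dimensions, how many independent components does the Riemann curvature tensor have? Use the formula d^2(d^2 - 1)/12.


The Riemann tensor in d dimensions has d^2(d^2 - 1)/12 independent components.
d = 5, so d^2 = 25
d^2 - 1 = 24
d^2(d^2 - 1) = 25 * 24 = 600
Divide by 12: 600 / 12 = 50

50


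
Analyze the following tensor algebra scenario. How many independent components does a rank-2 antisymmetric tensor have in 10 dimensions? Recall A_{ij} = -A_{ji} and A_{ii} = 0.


An antisymmetric rank-2 tensor satisfies A_{ij} = -A_{ji}, so diagonal entries are zero.
The independent components are the upper-triangular entries: C(n, 2) = n(n-1)/2.
n = 10
C(10, 2) = 10 * 9 / 2 = 90 / 2 = 45

45


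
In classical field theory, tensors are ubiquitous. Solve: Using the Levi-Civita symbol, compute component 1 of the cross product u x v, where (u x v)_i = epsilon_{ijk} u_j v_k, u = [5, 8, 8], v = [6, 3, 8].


(u x v)_1 = sum_{j,k} epsilon_{1jk} u_j v_k. Only permutations of (1,2,3) contribute; the two non-zero terms are:
eps_{123} u_2 v_3 = 1 * 8 * 8 = 64
eps_{132} u_3 v_2 = -1 * 8 * 3 = -24
(u x v)_1 = 40

40


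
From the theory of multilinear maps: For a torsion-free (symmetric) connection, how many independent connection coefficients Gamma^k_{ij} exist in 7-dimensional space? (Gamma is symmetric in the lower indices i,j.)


Christoffel symbols Gamma^k_{ij} are symmetric in i,j, so there are d * d(d+1)/2 independent symbols.
d = 7
d(d+1)/2 = 7 * 8 / 2 = 28
Total = 7 * 28 = 196

196


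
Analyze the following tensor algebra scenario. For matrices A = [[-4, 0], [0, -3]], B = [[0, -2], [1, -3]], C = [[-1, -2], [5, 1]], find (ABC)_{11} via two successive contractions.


(ABC)_{11} = sum_m (AB)_{1m} C_{m1}. First compute row 1 of AB.
(AB)_{11} = -4*0 + 0*1 = 0
(AB)_{12} = -4*-2 + 0*-3 = 8
Now contract with column 1 of C:
(AB)_{11} * C_{11} = 0 * -1 = 0
(AB)_{12} * C_{21} = 8 * 5 = 40
(ABC)_{11} = 0 + 40 = 40

40


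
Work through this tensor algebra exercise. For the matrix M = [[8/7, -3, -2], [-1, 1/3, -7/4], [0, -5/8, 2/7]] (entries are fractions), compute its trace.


The trace is the sum of diagonal entries.
Diagonal: M[1,1] = 8/7, M[2,2] = 1/3, M[3,3] = 2/7
Tr(M) = 8/7 + 1/3 + 2/7
Computing step by step:
After adding M[1,1]: 8/7
After adding M[2,2]: 31/21
After adding M[3,3]: 37/21
Tr(M) = 37/21

37/21


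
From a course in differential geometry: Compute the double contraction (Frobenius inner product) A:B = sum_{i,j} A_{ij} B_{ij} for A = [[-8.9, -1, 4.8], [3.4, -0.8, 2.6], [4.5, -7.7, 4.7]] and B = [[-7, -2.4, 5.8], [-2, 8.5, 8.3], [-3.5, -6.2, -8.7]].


A:B = sum over all i,j of A_{ij} * B_{ij}.
Row 1: -8.9*-7=62.3, -1*-2.4=2.4, 4.8*5.8=27.84 => row sum = 92.54
Row 2: 3.4*-2=-6.8, -0.8*8.5=-6.8, 2.6*8.3=21.58 => row sum = 7.98
Row 3: 4.5*-3.5=-15.75, -7.7*-6.2=47.74, 4.7*-8.7=-40.89 => row sum = -8.9
Total = 92.54 + 7.98 + -8.9 = 91.62

91.62


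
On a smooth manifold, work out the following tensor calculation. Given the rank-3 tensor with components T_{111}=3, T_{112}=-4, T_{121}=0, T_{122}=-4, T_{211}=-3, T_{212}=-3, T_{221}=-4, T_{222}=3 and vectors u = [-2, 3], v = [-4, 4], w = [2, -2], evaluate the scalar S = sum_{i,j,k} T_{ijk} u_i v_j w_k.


S = sum over i,j,k of T_{ijk} u_i v_j w_k. Expanding all 8 terms:
T_{111}*u_1*v_1*w_1 = 3*-2*-4*2 = 48  (running total: 48)
T_{112}*u_1*v_1*w_2 = -4*-2*-4*-2 = 64  (running total: 112)
T_{121}*u_1*v_2*w_1 = 0*-2*4*2 = 0  (running total: 112)
T_{122}*u_1*v_2*w_2 = -4*-2*4*-2 = -64  (running total: 48)
T_{211}*u_2*v_1*w_1 = -3*3*-4*2 = 72  (running total: 120)
T_{212}*u_2*v_1*w_2 = -3*3*-4*-2 = -72  (running total: 48)
T_{221}*u_2*v_2*w_1 = -4*3*4*2 = -96  (running total: -48)
T_{222}*u_2*v_2*w_2 = 3*3*4*-2 = -72  (running total: -120)
S = -120

-120


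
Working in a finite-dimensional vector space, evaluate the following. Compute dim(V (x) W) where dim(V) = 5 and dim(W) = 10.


The dimension of a tensor product is the product of dimensions.
dim(V) = 5, dim(W) = 10
dim(V (x) W) = 5 * 10 = 50

50


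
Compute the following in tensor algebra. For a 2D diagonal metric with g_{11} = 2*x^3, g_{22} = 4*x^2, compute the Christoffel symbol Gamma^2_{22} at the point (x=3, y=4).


For a diagonal metric, Gamma^k_{ij} = (1/2) g^{kk} (dg_{ik}/dx_j + dg_{jk}/dx_i - dg_{ij}/dx_k).
The metric is diagonal, so g_{ab} = 0 for a != b.
At the given point: g_{11} = 54, g_{22} = 36
g^{22} = 1/36
dg_{22}/dx_2 = dg_{22}/dx_2 = 0
dg_{22}/dx_2 = dg_{22}/dx_2 = 0
dg_{22}/dx_2 = dg_{22}/dx_2 = 0
Numerator = 0 + 0 - 0 = 0
Gamma^2_{22} = 0 / (2 * 36) = 0

0


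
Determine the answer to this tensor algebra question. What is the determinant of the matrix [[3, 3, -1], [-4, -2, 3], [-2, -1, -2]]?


Expanding along the first row, det(A) = a11*M_11 - a12*M_12 + a13*M_13, where M_1j is the (1,j) minor.
Minor M_11 = -2*-2 - 3*-1 = 7
Minor M_12 = -4*-2 - 3*-2 = 14
Minor M_13 = -4*-1 - -2*-2 = 0
det = 3*(7) - 3*(14) + -1*(0)
    = 21 - 42 + 0
    = -21

-21


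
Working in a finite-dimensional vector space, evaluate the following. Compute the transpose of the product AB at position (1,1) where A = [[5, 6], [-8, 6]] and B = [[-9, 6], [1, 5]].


(AB)^T_{ij} = (AB)_{ji} = sum_k A_{jk} B_{ki}.
For i=1, j=1 we need (AB)_{11}:
A_{11} * B_{11} = 5 * -9 = -45
A_{12} * B_{21} = 6 * 1 = 6
Sum = -45 + 6 = -39

-39


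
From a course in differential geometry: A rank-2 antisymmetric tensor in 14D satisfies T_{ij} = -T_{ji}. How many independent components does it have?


An antisymmetric rank-2 tensor satisfies A_{ij} = -A_{ji}, so diagonal entries are zero.
The independent components are the upper-triangular entries: C(n, 2) = n(n-1)/2.
n = 14
C(14, 2) = 14 * 13 / 2 = 182 / 2 = 91

91


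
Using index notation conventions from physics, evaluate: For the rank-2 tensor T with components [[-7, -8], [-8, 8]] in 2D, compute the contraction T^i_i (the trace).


The contraction (trace) of a rank-2 tensor is the sum of its diagonal elements.
Diagonal entries: A[1,1] = -7, A[2,2] = 8
Tr(A) = -7 + 8 = 1

1


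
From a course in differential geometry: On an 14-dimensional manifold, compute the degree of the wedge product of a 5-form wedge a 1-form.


The degree of a wedge product is the sum of the degrees of the individual forms.
Degrees: 5, 1
Total degree = 5 + 1 = 6

6


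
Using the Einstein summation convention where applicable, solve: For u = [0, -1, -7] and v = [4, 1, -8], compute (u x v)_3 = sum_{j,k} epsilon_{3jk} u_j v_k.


(u x v)_3 = sum_{j,k} epsilon_{3jk} u_j v_k. Only permutations of (1,2,3) contribute; the two non-zero terms are:
eps_{312} u_1 v_2 = 1 * 0 * 1 = 0
eps_{321} u_2 v_1 = -1 * -1 * 4 = 4
(u x v)_3 = 4

4


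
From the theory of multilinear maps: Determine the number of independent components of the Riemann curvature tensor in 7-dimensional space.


The Riemann tensor in d dimensions has d^2(d^2 - 1)/12 independent components.
d = 7, so d^2 = 49
d^2 - 1 = 48
d^2(d^2 - 1) = 49 * 48 = 2352
Divide by 12: 2352 / 12 = 196

196


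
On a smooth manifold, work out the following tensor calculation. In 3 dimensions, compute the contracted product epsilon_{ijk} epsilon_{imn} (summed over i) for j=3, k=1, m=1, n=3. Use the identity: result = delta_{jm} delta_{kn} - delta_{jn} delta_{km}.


Using the identity: epsilon_{ijk} epsilon_{imn} = delta_{jm} delta_{kn} - delta_{jn} delta_{km}.
delta_{31} = 0
delta_{13} = 0
delta_{33} = 1
delta_{11} = 1
Result = 0 * 0 - 1 * 1 = 0 - 1 = -1

-1


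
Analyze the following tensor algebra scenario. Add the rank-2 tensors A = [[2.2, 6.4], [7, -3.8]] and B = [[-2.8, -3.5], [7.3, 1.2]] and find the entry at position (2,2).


Tensor addition is component-wise: (A + B)_{ij} = A_{ij} + B_{ij}.
A_{22} = -3.8
B_{22} = 1.2
(A + B)_{22} = -3.8 + 1.2 = -2.6

-2.6


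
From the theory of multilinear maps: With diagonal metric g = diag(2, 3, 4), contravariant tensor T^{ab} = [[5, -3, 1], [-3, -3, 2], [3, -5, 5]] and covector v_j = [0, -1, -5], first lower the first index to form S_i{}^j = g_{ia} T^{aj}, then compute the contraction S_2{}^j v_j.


Step 1: lower the first index. For a diagonal metric, g_{ia} T^{aj} = g_{ii} T^{ij} (no sum on i).
g_{22} = 3
S_2{}^1 = 3 * T^{21} = 3 * -3 = -9
S_2{}^2 = 3 * T^{22} = 3 * -3 = -9
S_2{}^3 = 3 * T^{23} = 3 * 2 = 6
Step 2: contract S_2{}^j with v_j.
S_2{}^1 * v_1 = -9 * 0 = 0
S_2{}^2 * v_2 = -9 * -1 = 9
S_2{}^3 * v_3 = 6 * -5 = -30
Result = 0 + 9 + -30 = -21

-21


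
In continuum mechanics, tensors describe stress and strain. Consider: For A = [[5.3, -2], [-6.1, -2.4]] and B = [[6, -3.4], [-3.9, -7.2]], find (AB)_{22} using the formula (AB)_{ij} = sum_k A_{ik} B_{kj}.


(AB)_{ij} = sum_k A_{ik} B_{kj}.
For i=2, j=2:
A_{21} * B_{12} = -6.1 * -3.4 = 20.74
A_{22} * B_{22} = -2.4 * -7.2 = 17.28
Sum = 20.74 + 17.28 = 38.02

38.02


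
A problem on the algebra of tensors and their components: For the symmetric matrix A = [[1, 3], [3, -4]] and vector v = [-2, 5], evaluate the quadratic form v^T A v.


First compute Av:
(Av)_1 = 1*-2 + 3*5 = 13
(Av)_2 = 3*-2 + -4*5 = -26
Av = [13, -26]
Then v^T (Av) = -2*13 + 5*-26
= -26 + -130 = -156

-156


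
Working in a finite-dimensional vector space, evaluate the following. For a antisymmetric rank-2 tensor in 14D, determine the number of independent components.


A antisymmetric rank-2 tensor in d dimensions has d(d-1)/2 independent components.
d = 14
d(d-1)/2 = 14 * 13 / 2 = 182 / 2 = 91

91


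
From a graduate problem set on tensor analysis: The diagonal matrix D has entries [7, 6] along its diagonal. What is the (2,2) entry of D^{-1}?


For a diagonal matrix, the inverse has entries (D^{-1})_{ii} = 1/d_{ii}.
The diagonal entries are: d_{11} = 7, d_{22} = 6
We need (D^{-1})_{22} = 1/d_{22} = 1/6 = 1/6

1/6


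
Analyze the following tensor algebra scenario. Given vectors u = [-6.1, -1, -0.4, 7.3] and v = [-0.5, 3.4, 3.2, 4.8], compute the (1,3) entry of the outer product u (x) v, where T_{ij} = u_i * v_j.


The outer product entry T_{ij} = u_i * v_j.
We need i=1, j=3.
u_1 = -6.1, v_3 = 3.2
T_{1,3} = -6.1 * 3.2 = -19.52

-19.52


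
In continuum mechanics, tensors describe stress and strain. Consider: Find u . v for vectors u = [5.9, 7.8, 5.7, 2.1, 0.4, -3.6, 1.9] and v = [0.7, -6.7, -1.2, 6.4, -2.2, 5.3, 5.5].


The inner product u . v = sum of u_i * v_i.
Term-by-term: 5.9 * 0.7, 7.8 * -6.7, 5.7 * -1.2, 2.1 * 6.4, 0.4 * -2.2, -3.6 * 5.3, 1.9 * 5.5
Products: 4.13, -52.26, -6.84, 13.44, -0.88, -19.08, 10.45
Sum = 4.13 + -52.26 + -6.84 + 13.44 + -0.88 + -19.08 + 10.45 = -51.04

-51.04


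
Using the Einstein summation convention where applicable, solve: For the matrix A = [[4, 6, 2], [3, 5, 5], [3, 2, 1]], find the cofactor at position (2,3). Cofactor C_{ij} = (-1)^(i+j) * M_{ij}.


To find cofactor C_{23}, delete row 2 and column 3.
The resulting 2x2 submatrix is: [[4, 6], [3, 2]]
Minor M_{23} = 4*2 - 6*3
  = 8 - 18 = -10
Sign = (-1)^(2+3) = (-1)^5 = -1
Cofactor C_{23} = -1 * -10 = 10

10


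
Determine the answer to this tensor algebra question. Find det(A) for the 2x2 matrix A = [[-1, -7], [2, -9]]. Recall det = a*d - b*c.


For a 2x2 matrix [[a, b], [c, d]], det = a*d - b*c.
a = -1, b = -7, c = 2, d = -9
a*d = -1 * -9 = 9
b*c = -7 * 2 = -14
det = 9 - -14 = 23

23


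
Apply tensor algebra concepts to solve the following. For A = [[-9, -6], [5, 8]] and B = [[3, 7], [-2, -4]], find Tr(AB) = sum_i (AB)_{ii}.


Tr(AB) = sum_i (AB)_{ii} where (AB)_{ii} = sum_k A_{ik} B_{ki}.
(AB)_{11} = -9*3 + -6*-2 = -15
(AB)_{22} = 5*7 + 8*-4 = 3
Tr(AB) = -15 + 3 = -12

-12


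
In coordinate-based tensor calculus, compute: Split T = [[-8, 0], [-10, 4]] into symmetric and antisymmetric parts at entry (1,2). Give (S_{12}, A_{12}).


T_{12} = 0
T_{21} = -10
S_{12} = (0 + -10)/2 = -10/2 = -5
A_{12} = (0 - -10)/2 = 10/2 = 5
Check: S + A = -5 + 5 = 0 = T_{12}.

(-5, 5)


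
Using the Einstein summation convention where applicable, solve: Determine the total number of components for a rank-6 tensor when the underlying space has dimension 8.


The number of components of a rank-r tensor in d dimensions is d^r.
Here d = 8 and r = 6.
8^6 = 262144

262144


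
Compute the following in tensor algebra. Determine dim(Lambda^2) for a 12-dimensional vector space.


The dimension of the space of p-forms on an n-dimensional space is C(n, p).
n = 12, p = 2
C(12, 2) = 12! / (2! * 10!) = 66

66


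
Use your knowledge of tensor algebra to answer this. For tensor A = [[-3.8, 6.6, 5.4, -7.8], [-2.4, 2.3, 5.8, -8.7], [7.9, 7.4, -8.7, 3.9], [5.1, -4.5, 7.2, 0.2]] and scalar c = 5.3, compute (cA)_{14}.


Scalar multiplication: (cA)_{ij} = c * A_{ij}.
c = 5.3
A_{14} = -7.8
(cA)_{14} = 5.3 * -7.8 = -41.34

-41.34


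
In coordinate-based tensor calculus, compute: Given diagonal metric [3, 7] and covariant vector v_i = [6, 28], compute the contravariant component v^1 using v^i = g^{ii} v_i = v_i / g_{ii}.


To raise an index with a diagonal metric: v^i = v_i / g_{ii}.
For index 1: v_1 = 6, g_{11} = 3
v^1 = 6 / 3 = 2

2


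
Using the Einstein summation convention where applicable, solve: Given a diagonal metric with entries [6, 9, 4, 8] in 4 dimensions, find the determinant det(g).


For a diagonal metric, the determinant is the product of diagonal entries.
Diagonal entries: 6, 9, 4, 8
det(g) = 6 * 9 * 4 * 8 = 1728

1728


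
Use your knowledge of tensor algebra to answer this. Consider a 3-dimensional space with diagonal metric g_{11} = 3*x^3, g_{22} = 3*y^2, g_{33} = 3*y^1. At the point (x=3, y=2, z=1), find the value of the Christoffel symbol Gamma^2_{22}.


For a diagonal metric, Gamma^k_{ij} = (1/2) g^{kk} (dg_{ik}/dx_j + dg_{jk}/dx_i - dg_{ij}/dx_k).
The metric is diagonal, so g_{ab} = 0 for a != b.
At the given point: g_{11} = 81, g_{22} = 12, g_{33} = 6
g^{22} = 1/12
dg_{22}/dx_2 = dg_{22}/dx_2 = 12
dg_{22}/dx_2 = dg_{22}/dx_2 = 12
dg_{22}/dx_2 = dg_{22}/dx_2 = 12
Numerator = 12 + 12 - 12 = 12
Gamma^2_{22} = 12 / (2 * 12) = 1/2

1/2


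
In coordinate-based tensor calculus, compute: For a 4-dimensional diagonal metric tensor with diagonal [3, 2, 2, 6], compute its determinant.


For a diagonal metric, the determinant is the product of diagonal entries.
Diagonal entries: 3, 2, 2, 6
det(g) = 3 * 2 * 2 * 6 = 72

72


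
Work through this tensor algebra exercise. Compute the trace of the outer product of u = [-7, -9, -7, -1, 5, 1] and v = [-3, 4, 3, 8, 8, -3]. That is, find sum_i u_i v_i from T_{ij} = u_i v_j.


The outer product gives T_{ij} = u_i v_j.
The trace (contraction) is Tr(T) = sum_i T_{ii} = sum_i u_i v_i.
Diagonal entries:
T_{11} = u_1 * v_1 = -7 * -3 = 21
T_{22} = u_2 * v_2 = -9 * 4 = -36
T_{33} = u_3 * v_3 = -7 * 3 = -21
T_{44} = u_4 * v_4 = -1 * 8 = -8
T_{55} = u_5 * v_5 = 5 * 8 = 40
T_{66} = u_6 * v_6 = 1 * -3 = -3
Tr(T) = 21 + -36 + -21 + -8 + 40 + -3 = -7

-7


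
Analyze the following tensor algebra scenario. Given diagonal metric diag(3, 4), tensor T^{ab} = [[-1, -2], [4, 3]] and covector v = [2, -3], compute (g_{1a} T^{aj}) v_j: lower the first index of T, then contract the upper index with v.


Step 1: lower the first index. For a diagonal metric, g_{ia} T^{aj} = g_{ii} T^{ij} (no sum on i).
g_{11} = 3
S_1{}^1 = 3 * T^{11} = 3 * -1 = -3
S_1{}^2 = 3 * T^{12} = 3 * -2 = -6
Step 2: contract S_1{}^j with v_j.
S_1{}^1 * v_1 = -3 * 2 = -6
S_1{}^2 * v_2 = -6 * -3 = 18
Result = -6 + 18 = 12

12
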